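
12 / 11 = 1.09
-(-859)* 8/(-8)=-859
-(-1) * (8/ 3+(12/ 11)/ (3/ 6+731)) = 2.67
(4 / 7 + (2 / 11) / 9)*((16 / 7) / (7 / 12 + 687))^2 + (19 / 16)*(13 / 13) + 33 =140503579582591 / 4109793132368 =34.19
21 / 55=0.38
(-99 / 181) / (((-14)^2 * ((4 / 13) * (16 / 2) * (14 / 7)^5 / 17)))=-21879 / 36327424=-0.00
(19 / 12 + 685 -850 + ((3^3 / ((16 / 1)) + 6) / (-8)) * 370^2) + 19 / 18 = -37933835 / 288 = -131714.70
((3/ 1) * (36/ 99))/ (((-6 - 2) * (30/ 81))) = -81/ 220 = -0.37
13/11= 1.18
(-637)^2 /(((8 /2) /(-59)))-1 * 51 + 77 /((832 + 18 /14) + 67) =-75436750747 /12604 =-5985143.66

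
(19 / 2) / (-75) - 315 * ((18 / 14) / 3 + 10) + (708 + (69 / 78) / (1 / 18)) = -4994347 / 1950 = -2561.20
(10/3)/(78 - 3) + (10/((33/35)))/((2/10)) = 26272/495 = 53.07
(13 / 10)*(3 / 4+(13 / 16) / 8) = 1417 / 1280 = 1.11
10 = 10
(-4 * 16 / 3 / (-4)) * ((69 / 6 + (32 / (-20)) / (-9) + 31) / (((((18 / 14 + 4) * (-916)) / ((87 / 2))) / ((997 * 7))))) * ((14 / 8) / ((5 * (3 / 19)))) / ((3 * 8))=-723744346661 / 549050400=-1318.17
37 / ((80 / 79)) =36.54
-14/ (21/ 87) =-58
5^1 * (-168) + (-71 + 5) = -906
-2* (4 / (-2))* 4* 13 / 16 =13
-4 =-4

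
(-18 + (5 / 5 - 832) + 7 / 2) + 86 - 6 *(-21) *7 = 122.50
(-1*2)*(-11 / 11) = 2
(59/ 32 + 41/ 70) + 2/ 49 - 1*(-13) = 121287/ 7840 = 15.47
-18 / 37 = -0.49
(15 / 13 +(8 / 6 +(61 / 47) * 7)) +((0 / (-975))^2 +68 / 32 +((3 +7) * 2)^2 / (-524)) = 24845867 / 1920984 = 12.93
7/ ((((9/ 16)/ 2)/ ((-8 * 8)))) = -14336/ 9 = -1592.89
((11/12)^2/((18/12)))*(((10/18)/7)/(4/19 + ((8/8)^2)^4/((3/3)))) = 11495/312984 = 0.04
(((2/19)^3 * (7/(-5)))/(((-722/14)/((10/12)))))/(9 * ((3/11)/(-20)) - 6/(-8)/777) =-5584040/25768762293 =-0.00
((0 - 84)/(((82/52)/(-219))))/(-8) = -59787/41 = -1458.22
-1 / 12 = -0.08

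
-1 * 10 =-10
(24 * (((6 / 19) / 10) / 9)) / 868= 2 / 20615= 0.00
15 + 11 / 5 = 86 / 5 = 17.20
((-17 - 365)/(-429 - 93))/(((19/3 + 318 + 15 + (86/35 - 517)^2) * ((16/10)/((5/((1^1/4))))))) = 5849375/169514156982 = 0.00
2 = 2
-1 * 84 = -84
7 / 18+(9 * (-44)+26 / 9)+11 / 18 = -3529 / 9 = -392.11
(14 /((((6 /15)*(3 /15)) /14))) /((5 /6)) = 2940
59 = 59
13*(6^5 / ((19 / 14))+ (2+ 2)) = 1416220 / 19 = 74537.89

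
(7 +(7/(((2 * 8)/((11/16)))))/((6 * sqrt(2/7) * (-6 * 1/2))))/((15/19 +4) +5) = 133/186-1463 * sqrt(14)/1714176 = 0.71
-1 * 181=-181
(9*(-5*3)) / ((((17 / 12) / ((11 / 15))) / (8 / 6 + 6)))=-8712 / 17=-512.47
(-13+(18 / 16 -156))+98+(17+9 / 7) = -2889 / 56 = -51.59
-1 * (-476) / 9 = 476 / 9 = 52.89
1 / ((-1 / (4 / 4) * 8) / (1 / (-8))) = 0.02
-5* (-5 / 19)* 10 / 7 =250 / 133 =1.88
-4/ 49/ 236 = -1/ 2891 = -0.00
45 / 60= 3 / 4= 0.75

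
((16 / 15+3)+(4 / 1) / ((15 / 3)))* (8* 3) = 584 / 5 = 116.80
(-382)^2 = 145924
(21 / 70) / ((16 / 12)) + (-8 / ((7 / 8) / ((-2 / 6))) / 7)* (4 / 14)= 14381 / 41160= 0.35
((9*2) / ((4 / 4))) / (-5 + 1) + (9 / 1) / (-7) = -81 / 14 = -5.79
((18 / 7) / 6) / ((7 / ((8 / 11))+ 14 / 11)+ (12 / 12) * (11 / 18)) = 2376 / 63805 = 0.04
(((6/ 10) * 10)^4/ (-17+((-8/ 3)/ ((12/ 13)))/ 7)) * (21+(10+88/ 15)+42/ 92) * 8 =-2803574592/ 126155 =-22223.25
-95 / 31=-3.06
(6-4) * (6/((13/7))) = 84/13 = 6.46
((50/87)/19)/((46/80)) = 0.05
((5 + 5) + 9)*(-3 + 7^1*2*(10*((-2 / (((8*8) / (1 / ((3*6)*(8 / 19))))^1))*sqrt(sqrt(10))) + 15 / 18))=145.16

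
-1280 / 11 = -116.36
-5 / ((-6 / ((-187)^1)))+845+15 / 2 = 2090 / 3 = 696.67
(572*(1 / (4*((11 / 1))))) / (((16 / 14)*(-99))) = -91 / 792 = -0.11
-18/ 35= -0.51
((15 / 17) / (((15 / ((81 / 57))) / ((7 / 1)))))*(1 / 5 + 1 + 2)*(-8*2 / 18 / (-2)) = 1344 / 1615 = 0.83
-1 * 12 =-12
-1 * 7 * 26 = -182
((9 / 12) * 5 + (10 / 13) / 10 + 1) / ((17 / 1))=251 / 884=0.28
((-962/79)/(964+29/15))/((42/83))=-199615/8012417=-0.02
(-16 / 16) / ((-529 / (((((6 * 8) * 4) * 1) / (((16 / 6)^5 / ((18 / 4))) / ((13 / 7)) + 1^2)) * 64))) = 1.36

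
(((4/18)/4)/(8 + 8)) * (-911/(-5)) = 911/1440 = 0.63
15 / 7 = 2.14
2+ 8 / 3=14 / 3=4.67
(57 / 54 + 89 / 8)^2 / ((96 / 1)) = 1.55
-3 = -3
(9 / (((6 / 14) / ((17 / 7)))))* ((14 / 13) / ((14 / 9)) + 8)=5763 / 13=443.31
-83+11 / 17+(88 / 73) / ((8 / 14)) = -80.24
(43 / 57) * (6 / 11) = 86 / 209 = 0.41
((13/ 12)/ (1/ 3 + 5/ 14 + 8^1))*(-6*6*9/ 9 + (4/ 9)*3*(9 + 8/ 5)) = -14924/ 5475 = -2.73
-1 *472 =-472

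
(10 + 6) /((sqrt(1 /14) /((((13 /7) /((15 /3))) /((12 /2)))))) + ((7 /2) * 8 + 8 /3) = 104 * sqrt(14) /105 + 92 /3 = 34.37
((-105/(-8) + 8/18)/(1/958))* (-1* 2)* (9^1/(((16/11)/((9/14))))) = -46330317/448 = -103415.89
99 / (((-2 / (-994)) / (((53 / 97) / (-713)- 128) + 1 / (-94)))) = -40947685971885 / 6501134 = -6298545.14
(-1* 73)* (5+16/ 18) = -3869/ 9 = -429.89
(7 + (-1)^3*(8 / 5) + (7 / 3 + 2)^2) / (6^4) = 0.02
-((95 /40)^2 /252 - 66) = 1064087 /16128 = 65.98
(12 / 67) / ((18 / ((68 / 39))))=136 / 7839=0.02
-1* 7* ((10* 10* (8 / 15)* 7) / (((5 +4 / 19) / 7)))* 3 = -1042720 / 99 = -10532.53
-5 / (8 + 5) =-5 / 13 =-0.38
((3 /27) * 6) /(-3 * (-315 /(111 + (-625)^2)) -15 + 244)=781472 /268438467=0.00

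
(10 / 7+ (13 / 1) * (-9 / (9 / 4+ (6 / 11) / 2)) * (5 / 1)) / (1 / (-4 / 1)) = 238760 / 259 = 921.85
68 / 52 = 17 / 13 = 1.31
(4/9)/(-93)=-4/837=-0.00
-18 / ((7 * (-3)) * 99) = 2 / 231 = 0.01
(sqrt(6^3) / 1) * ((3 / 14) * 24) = 216 * sqrt(6) / 7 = 75.58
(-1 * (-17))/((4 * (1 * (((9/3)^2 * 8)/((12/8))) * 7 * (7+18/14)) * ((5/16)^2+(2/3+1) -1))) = 34/17023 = 0.00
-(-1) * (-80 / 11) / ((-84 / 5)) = 100 / 231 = 0.43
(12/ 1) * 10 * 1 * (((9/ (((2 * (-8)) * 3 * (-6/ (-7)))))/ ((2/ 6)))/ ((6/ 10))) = -525/ 4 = -131.25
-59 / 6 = -9.83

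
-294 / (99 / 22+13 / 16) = -4704 / 85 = -55.34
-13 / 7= -1.86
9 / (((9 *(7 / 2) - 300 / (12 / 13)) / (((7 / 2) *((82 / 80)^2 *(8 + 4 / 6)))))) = -458913 / 469600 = -0.98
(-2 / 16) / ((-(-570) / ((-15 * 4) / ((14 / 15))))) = 15 / 1064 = 0.01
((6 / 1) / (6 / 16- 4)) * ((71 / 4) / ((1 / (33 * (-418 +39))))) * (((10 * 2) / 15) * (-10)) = -142079520 / 29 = -4899293.79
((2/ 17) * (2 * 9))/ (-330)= -6/ 935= -0.01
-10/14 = -5/7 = -0.71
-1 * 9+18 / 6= -6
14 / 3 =4.67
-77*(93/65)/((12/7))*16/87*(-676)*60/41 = 11692.08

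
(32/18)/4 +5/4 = 61/36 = 1.69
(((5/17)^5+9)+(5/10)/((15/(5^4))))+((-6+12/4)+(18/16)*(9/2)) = 2173951067/68153136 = 31.90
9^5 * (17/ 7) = 1003833/ 7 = 143404.71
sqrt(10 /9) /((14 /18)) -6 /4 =-3 /2 + 3 * sqrt(10) /7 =-0.14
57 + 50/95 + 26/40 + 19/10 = 60.08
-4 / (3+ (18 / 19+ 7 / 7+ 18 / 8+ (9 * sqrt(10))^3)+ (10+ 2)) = 443536 / 3069601087319 -168428160 * sqrt(10) / 3069601087319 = -0.00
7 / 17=0.41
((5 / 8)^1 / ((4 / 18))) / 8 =0.35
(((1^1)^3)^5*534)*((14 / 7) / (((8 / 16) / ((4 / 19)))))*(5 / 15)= 2848 / 19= 149.89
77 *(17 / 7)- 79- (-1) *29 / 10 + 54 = 164.90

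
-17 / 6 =-2.83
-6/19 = -0.32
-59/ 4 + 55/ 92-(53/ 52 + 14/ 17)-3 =-386205/ 20332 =-18.99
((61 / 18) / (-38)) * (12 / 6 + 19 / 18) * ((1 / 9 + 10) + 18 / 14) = -1204445 / 387828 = -3.11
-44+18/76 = -1663/38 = -43.76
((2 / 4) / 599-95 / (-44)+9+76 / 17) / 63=1000469 / 4032468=0.25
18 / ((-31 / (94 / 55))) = -1692 / 1705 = -0.99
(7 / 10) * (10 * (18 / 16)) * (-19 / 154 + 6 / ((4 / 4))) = 8145 / 176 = 46.28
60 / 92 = 0.65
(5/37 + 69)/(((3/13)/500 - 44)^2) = 108075500000/3026388508333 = 0.04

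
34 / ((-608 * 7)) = -0.01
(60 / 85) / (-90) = -2 / 255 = -0.01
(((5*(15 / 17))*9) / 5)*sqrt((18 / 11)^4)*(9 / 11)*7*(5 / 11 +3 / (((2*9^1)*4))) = 30082185 / 497794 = 60.43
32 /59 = 0.54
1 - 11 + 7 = -3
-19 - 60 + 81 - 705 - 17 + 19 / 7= -5021 / 7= -717.29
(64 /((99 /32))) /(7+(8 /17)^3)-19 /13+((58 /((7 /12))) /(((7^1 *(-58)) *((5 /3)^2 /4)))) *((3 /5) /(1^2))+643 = 177253273459844 /275135986125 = 644.24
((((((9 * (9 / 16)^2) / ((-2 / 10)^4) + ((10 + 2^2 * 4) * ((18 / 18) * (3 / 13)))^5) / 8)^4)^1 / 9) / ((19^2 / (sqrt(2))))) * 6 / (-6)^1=-3979081728073971075998169 * sqrt(2) / 6350779162034176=-886075740.01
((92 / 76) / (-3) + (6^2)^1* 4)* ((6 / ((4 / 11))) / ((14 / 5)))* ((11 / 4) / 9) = 258.56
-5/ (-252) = 5/ 252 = 0.02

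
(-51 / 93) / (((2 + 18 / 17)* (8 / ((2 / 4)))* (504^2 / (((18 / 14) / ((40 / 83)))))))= -23987 / 203826954240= -0.00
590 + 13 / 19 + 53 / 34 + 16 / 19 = 383133 / 646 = 593.09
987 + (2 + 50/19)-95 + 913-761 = 1048.63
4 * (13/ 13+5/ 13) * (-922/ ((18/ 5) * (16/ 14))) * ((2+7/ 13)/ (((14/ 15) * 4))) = -1140975/ 1352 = -843.92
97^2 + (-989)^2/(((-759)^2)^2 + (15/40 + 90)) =24980467361351267/2654954549211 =9409.00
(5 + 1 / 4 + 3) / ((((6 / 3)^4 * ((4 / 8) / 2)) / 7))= 231 / 16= 14.44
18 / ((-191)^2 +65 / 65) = 9 / 18241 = 0.00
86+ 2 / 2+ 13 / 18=1579 / 18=87.72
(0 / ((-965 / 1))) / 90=0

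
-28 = -28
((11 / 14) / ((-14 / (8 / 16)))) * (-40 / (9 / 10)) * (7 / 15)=110 / 189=0.58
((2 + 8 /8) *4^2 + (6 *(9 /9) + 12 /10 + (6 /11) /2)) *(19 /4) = 57969 /220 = 263.50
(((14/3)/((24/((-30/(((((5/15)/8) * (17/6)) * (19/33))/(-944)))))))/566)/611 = 13083840/55850899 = 0.23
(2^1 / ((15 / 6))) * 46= 184 / 5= 36.80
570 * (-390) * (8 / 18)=-98800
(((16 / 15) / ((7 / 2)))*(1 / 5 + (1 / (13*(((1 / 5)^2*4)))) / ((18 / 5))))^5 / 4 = 0.00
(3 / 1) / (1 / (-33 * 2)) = -198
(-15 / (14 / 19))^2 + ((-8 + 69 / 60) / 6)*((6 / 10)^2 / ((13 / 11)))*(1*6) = 65663019 / 159250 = 412.33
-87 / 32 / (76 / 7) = -609 / 2432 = -0.25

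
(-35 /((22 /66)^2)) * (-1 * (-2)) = -630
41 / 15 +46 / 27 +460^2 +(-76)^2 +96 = 29359319 / 135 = 217476.44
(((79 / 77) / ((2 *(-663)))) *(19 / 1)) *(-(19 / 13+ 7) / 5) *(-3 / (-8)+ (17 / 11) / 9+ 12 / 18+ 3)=5008837 / 47783736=0.10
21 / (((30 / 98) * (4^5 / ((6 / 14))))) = 147 / 5120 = 0.03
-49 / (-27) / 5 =49 / 135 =0.36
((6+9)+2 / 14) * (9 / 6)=159 / 7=22.71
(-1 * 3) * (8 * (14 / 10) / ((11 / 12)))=-2016 / 55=-36.65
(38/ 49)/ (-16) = -19/ 392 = -0.05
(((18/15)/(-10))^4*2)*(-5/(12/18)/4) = -243/312500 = -0.00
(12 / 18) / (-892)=-1 / 1338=-0.00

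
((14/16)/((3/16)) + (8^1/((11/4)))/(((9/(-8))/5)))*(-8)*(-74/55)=-484256/5445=-88.94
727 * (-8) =-5816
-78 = -78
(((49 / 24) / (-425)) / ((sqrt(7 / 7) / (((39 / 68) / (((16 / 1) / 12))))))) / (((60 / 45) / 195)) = -223587 / 739840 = -0.30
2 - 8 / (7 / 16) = -114 / 7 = -16.29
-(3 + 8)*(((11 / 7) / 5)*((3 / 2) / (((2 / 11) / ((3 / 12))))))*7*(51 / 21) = -67881 / 560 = -121.22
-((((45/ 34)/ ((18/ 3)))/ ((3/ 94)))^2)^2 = -3049800625/ 1336336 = -2282.21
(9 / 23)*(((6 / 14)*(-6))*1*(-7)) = 162 / 23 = 7.04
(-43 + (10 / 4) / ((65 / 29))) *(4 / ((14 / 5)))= -5445 / 91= -59.84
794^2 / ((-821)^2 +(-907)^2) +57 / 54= 50107 / 33930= 1.48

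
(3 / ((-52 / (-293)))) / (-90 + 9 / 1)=-293 / 1404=-0.21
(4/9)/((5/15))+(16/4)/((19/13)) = 232/57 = 4.07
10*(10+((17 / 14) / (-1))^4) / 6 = 2338405 / 115248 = 20.29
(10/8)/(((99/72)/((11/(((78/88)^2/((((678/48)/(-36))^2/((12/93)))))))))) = 239482595/15769728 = 15.19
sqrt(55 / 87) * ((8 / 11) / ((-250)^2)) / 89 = 2 * sqrt(4785) / 1330828125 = 0.00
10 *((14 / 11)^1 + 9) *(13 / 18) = 74.19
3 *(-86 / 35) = -258 / 35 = -7.37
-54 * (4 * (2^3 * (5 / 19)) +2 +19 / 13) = -641.66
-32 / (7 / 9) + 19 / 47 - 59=-32814 / 329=-99.74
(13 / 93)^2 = 169 / 8649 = 0.02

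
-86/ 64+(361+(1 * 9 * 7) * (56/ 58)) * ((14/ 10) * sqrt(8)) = -43/ 32+171262 * sqrt(2)/ 145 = 1669.01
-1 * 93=-93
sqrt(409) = 20.22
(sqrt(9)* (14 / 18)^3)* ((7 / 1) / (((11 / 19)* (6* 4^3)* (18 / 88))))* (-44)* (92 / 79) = -11541607 / 1036638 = -11.13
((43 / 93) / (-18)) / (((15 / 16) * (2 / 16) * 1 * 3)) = -2752 / 37665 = -0.07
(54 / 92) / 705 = 9 / 10810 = 0.00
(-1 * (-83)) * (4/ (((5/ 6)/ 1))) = 1992/ 5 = 398.40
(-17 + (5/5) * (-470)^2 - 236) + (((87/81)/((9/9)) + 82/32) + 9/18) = 95321291/432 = 220651.14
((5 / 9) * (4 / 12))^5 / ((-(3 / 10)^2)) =-312500 / 129140163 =-0.00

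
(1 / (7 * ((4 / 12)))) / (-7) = -0.06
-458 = -458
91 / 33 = 2.76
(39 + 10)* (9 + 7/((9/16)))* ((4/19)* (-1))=-37828/171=-221.22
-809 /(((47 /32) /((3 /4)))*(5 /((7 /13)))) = -44.49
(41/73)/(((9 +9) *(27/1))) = 41/35478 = 0.00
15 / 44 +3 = 147 / 44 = 3.34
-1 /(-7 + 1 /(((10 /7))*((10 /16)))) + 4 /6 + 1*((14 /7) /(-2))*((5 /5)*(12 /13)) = -55 /637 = -0.09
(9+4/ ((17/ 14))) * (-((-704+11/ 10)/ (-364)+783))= -597144141/ 61880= -9650.03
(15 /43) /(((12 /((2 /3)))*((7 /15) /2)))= 25 /301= 0.08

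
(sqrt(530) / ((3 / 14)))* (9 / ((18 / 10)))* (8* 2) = 1120* sqrt(530) / 3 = 8594.78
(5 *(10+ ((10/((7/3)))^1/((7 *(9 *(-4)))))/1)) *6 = 14675/49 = 299.49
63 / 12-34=-115 / 4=-28.75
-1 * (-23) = 23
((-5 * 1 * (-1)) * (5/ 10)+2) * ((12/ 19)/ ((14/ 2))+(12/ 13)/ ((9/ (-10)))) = -7278/ 1729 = -4.21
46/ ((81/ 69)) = 1058/ 27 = 39.19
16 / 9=1.78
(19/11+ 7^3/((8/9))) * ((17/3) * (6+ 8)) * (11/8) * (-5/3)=-20294855/288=-70468.25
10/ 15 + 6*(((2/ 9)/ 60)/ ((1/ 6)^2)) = 22/ 15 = 1.47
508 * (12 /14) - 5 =3013 /7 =430.43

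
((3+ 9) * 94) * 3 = 3384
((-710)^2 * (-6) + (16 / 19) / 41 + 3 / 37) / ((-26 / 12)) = 523068257226 / 374699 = 1395969.18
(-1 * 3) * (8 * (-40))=960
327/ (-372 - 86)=-327/ 458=-0.71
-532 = -532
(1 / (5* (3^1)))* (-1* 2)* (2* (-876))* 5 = 1168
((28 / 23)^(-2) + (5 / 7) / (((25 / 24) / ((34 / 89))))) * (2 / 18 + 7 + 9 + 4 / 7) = 343463647 / 21979440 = 15.63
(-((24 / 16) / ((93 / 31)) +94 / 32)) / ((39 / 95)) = -5225 / 624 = -8.37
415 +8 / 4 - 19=398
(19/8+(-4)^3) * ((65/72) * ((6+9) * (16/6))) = -160225/72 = -2225.35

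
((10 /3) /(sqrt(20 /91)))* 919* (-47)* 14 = -604702* sqrt(455) /3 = -4299578.16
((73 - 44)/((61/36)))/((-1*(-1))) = 1044/61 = 17.11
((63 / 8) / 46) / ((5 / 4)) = 63 / 460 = 0.14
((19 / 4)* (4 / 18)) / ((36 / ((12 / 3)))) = 19 / 162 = 0.12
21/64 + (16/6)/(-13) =307/2496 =0.12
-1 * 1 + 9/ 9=0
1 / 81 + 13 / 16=1069 / 1296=0.82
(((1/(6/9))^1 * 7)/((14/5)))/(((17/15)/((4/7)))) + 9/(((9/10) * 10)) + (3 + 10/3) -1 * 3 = 2222/357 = 6.22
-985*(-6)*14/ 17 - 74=81482/ 17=4793.06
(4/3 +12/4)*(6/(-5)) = -26/5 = -5.20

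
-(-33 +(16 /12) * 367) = -1369 /3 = -456.33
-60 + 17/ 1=-43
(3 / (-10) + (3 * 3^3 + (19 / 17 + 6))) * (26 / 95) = 24.03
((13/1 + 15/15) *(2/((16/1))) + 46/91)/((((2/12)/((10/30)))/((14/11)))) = 821/143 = 5.74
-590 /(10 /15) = -885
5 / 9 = 0.56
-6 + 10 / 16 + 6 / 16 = -5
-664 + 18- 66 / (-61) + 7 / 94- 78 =-4144785 / 5734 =-722.84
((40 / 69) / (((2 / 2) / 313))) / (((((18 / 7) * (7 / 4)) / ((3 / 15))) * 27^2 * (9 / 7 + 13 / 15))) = 87640 / 17052039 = 0.01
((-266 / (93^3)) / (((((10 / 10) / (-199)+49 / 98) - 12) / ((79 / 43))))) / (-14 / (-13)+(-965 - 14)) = -5722444 / 105969867376383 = -0.00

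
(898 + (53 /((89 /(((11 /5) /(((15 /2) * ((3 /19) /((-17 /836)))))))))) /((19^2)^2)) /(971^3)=4686981731999 /4778313214089446550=0.00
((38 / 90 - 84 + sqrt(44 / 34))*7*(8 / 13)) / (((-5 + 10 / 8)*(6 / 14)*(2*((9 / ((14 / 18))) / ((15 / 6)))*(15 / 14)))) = 144482576 / 6396975 - 38416*sqrt(374) / 2416635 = 22.28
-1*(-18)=18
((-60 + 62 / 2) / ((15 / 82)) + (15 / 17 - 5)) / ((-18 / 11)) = 228118 / 2295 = 99.40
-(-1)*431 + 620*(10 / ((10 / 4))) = 2911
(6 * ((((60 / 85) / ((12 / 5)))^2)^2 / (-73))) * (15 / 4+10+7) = -155625 / 12194066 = -0.01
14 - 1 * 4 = 10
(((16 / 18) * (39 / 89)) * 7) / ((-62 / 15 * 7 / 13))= -3380 / 2759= -1.23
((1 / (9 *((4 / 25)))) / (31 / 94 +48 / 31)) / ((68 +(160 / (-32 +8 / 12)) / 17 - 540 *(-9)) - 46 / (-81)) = 261932175 / 3491254568516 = 0.00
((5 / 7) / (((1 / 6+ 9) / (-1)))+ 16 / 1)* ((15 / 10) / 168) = 613 / 4312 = 0.14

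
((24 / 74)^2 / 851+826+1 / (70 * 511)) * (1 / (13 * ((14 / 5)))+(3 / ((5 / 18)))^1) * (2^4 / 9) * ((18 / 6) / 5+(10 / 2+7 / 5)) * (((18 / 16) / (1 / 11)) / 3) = 3730725050769408857 / 8126182277850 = 459099.36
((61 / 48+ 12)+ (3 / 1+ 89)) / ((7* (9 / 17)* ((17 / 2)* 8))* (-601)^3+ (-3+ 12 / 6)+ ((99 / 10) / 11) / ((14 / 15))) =-35371 / 18380750254284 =-0.00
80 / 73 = 1.10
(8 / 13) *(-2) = -16 / 13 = -1.23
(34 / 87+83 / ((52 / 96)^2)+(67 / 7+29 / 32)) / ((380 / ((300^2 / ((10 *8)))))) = 72560801175 / 83434624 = 869.67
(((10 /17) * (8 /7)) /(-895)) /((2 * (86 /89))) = -356 /915943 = -0.00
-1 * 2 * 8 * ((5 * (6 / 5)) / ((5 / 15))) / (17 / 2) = -576 / 17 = -33.88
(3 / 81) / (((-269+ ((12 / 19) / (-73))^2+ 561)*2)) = 1923769 / 30333997368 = 0.00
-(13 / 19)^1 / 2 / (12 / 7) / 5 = -91 / 2280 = -0.04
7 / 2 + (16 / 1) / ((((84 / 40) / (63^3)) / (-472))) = -1798433273 / 2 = -899216636.50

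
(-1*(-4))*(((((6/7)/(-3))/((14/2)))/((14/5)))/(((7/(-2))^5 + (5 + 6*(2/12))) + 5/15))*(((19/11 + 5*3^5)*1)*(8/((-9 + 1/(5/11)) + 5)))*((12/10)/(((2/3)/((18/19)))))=-528629760/510134933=-1.04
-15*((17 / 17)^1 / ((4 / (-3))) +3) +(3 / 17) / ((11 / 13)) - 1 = -25837 / 748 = -34.54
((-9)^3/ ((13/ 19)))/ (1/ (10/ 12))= -23085/ 26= -887.88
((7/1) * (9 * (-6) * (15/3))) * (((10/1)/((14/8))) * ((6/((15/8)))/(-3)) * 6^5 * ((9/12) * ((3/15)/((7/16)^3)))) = 55037657088/343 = 160459641.66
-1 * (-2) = 2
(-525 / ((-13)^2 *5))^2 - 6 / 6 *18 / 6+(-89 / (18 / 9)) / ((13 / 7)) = -26.58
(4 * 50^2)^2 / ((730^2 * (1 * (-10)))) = -100000 / 5329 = -18.77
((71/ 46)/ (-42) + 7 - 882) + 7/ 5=-8439331/ 9660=-873.64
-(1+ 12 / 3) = -5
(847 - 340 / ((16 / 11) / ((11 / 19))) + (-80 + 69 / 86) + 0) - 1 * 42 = 1929667 / 3268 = 590.47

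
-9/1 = -9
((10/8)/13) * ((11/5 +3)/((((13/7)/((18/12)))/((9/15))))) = 63/260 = 0.24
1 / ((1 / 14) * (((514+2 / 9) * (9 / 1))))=7 / 2314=0.00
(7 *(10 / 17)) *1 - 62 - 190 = -4214 / 17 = -247.88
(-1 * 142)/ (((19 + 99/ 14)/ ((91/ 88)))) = -45227/ 8030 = -5.63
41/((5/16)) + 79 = 1051/5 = 210.20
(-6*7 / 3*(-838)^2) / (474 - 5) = -1404488 / 67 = -20962.51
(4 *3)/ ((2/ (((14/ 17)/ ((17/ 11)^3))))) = 111804/ 83521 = 1.34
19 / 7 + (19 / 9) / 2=475 / 126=3.77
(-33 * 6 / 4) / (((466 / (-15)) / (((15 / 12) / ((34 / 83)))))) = 616275 / 126752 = 4.86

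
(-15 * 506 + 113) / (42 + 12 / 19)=-142063 / 810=-175.39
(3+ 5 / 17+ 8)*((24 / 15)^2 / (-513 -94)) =-12288 / 257975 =-0.05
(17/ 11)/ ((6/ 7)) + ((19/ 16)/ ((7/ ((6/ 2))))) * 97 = 189121/ 3696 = 51.17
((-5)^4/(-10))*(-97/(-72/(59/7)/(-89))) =63668375/1008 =63163.07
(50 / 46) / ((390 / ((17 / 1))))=85 / 1794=0.05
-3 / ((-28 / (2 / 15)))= 1 / 70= 0.01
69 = 69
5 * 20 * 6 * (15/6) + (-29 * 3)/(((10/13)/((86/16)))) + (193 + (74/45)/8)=781411/720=1085.29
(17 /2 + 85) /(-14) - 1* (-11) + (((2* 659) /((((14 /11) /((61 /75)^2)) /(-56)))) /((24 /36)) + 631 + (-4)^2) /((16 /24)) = -1493458249 /17500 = -85340.47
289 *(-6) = -1734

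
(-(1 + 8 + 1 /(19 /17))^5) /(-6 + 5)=234849287168 /2476099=94846.49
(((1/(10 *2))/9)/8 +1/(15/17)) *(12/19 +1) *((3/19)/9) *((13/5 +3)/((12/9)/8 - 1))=-354361/1624500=-0.22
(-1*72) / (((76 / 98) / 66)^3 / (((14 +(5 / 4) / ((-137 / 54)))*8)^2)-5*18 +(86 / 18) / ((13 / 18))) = 867289445576361295488 / 1004424956200009805249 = 0.86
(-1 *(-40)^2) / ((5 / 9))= -2880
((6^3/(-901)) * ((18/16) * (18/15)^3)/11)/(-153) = 5832/21060875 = 0.00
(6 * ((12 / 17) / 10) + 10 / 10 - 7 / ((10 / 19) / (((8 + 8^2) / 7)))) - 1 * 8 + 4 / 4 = -12102 / 85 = -142.38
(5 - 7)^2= 4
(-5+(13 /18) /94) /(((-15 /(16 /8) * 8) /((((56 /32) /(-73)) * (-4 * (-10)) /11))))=-59129 /8152056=-0.01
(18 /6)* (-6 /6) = -3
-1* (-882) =882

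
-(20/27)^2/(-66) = 200/24057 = 0.01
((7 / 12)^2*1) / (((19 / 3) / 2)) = 49 / 456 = 0.11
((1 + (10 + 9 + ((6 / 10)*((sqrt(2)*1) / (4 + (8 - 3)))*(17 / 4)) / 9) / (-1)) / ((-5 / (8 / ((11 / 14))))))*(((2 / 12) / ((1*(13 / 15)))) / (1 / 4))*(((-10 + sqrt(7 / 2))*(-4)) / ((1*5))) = 112*(20 - sqrt(14))*(17*sqrt(2) + 9720) / 96525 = 183.82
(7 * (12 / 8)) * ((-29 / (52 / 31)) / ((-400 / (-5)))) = -18879 / 8320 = -2.27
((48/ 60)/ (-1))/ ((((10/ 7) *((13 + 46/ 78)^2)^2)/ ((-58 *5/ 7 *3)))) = 201269367/ 98631012500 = 0.00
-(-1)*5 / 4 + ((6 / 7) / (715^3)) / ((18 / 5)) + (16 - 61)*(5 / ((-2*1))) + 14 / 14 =704660781829 / 6140834700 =114.75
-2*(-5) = 10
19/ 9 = 2.11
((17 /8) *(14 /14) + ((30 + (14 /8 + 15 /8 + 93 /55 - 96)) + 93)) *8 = 15154 /55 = 275.53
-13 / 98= -0.13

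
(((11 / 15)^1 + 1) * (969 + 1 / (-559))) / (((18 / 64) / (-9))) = -53747.10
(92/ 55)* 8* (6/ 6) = 736/ 55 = 13.38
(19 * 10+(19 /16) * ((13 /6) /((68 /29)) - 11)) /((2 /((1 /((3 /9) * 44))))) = 1162211 /191488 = 6.07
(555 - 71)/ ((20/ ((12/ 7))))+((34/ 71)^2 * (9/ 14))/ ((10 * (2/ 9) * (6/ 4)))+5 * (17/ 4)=62.78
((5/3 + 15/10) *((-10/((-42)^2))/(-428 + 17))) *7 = 95/310716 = 0.00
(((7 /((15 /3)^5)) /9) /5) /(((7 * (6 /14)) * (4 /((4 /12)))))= 7 /5062500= 0.00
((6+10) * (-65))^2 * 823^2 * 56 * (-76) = -3117941541478400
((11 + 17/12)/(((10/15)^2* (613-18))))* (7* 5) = 447/272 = 1.64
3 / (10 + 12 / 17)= 51 / 182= 0.28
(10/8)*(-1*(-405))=2025/4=506.25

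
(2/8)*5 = 1.25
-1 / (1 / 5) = -5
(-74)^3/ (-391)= 405224/ 391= 1036.38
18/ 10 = 9/ 5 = 1.80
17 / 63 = 0.27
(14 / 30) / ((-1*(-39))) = 7 / 585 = 0.01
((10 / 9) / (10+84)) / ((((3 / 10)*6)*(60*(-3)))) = -5 / 137052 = -0.00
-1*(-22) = 22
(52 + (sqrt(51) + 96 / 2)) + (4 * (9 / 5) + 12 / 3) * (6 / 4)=sqrt(51) + 584 / 5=123.94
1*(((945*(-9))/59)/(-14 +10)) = 8505/236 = 36.04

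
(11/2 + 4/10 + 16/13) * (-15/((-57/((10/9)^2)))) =5150/2223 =2.32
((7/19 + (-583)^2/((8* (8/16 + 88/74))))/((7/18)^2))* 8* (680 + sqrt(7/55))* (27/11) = 4180589890632* sqrt(385)/70406875 + 568560225125952/256025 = 2221886584.32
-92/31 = -2.97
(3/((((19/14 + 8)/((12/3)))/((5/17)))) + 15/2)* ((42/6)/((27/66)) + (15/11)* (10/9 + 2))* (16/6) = 98892920/220473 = 448.55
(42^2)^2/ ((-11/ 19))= -59122224/ 11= -5374747.64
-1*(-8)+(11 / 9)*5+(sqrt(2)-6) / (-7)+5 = 1258 / 63-sqrt(2) / 7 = 19.77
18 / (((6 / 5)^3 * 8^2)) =125 / 768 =0.16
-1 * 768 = -768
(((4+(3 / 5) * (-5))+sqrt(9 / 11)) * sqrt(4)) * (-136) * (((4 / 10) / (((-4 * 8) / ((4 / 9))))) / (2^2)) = 17 * sqrt(11) / 165+17 / 45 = 0.72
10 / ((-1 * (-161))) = 10 / 161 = 0.06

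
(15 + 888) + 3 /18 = 5419 /6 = 903.17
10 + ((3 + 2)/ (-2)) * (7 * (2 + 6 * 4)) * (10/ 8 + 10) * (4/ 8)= -20395/ 8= -2549.38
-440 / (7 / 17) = -7480 / 7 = -1068.57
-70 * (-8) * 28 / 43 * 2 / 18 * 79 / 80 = 15484 / 387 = 40.01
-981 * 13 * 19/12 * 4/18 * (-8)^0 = -26923/6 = -4487.17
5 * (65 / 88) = 325 / 88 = 3.69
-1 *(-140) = 140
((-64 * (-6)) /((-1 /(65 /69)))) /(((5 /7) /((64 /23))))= -745472 /529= -1409.21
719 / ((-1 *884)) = -719 / 884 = -0.81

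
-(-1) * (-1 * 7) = -7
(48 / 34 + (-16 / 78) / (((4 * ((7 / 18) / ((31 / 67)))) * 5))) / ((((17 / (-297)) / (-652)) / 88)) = 12359872052352 / 8810165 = 1402910.39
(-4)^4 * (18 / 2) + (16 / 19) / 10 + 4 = 219268 / 95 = 2308.08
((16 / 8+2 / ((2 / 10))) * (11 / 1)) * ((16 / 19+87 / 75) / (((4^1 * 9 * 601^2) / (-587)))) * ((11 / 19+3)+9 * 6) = -2239274686 / 3259839025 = -0.69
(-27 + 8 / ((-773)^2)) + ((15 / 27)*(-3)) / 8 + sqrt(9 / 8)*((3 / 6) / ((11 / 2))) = -27.11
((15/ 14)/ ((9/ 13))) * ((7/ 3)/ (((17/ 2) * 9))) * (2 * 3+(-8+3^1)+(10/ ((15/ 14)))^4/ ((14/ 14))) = 2350465/ 6561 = 358.25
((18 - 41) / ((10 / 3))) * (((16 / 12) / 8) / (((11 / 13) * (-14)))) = 299 / 3080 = 0.10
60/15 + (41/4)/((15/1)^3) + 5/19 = 1094279/256500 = 4.27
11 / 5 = 2.20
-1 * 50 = -50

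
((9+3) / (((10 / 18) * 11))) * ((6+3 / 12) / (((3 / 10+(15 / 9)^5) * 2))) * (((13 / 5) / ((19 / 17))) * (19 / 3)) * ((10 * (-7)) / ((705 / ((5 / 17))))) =-3316950 / 16533143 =-0.20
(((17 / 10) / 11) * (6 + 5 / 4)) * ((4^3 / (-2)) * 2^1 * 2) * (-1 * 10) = 1434.18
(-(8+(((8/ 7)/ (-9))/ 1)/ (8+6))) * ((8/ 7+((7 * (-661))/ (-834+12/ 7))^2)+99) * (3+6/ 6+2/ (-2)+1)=-109726318331852/ 26194951503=-4188.83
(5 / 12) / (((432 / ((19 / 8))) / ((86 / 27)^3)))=7553165 / 102036672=0.07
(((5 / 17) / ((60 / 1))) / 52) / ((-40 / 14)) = -7 / 212160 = -0.00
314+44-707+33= -316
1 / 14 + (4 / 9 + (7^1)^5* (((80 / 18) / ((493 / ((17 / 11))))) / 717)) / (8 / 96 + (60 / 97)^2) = 872385940409 / 505381308894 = 1.73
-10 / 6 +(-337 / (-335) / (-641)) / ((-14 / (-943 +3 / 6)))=-6393727 / 3607548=-1.77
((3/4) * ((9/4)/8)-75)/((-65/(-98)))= -469077/4160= -112.76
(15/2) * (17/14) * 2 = 255/14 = 18.21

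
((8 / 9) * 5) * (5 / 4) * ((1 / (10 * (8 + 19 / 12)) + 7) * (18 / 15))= 16124 / 345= 46.74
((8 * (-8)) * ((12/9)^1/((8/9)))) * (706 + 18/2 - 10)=-67680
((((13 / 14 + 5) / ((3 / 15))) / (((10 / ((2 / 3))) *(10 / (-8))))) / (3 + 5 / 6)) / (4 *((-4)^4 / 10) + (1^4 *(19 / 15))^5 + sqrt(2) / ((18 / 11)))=-8091409403655000 / 2072843081663056297 + 46798382812500 *sqrt(2) / 2072843081663056297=-0.00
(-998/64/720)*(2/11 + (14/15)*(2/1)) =-84331/1900800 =-0.04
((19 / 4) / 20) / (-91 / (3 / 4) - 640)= -57 / 182720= -0.00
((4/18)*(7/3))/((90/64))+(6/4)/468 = 0.37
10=10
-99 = -99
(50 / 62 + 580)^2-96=324087769 / 961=337240.13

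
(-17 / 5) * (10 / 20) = -17 / 10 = -1.70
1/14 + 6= 85/14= 6.07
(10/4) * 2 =5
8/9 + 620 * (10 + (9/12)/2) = 115801/18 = 6433.39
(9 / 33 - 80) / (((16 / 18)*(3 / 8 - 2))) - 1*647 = -84628 / 143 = -591.80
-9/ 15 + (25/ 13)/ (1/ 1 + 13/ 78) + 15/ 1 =7302/ 455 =16.05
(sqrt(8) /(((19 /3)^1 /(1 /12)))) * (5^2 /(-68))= -25 * sqrt(2) /2584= -0.01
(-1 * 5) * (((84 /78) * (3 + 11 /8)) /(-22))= 1225 /1144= 1.07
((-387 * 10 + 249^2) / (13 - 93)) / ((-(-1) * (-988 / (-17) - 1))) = -988227 / 77680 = -12.72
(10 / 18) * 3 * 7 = 11.67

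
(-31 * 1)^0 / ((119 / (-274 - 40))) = -314 / 119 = -2.64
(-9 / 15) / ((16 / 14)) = -21 / 40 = -0.52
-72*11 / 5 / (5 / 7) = -5544 / 25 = -221.76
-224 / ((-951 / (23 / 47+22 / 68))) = 48496 / 253283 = 0.19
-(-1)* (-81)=-81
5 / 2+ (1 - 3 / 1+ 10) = 21 / 2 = 10.50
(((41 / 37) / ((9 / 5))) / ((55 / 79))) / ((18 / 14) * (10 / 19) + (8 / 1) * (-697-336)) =-0.00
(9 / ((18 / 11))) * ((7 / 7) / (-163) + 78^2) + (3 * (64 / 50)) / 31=8454197071 / 252650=33462.09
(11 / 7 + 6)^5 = 418195493 / 16807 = 24882.22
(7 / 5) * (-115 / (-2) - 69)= -161 / 10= -16.10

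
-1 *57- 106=-163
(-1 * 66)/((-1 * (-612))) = -11/102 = -0.11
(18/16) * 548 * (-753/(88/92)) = -21354327/44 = -485325.61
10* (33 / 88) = 15 / 4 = 3.75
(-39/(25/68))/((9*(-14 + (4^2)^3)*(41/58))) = -1972/482775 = -0.00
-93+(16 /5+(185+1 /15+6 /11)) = 15809 /165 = 95.81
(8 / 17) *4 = 32 / 17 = 1.88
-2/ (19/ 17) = -34/ 19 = -1.79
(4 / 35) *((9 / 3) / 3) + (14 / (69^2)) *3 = 0.12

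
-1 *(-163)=163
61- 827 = -766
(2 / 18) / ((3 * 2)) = 1 / 54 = 0.02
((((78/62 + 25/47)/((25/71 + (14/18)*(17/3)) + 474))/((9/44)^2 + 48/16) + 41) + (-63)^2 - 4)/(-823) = -5257756509622102/1080162825703663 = -4.87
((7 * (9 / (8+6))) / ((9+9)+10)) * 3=27 / 56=0.48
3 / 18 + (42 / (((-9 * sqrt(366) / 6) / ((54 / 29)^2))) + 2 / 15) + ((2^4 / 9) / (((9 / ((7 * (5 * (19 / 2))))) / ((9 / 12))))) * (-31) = -412219 / 270 - 13608 * sqrt(366) / 51301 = -1531.81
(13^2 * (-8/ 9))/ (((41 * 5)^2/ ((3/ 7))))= -1352/ 882525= -0.00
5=5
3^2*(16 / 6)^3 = 512 / 3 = 170.67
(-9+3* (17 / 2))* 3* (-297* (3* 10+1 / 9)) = -885357 / 2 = -442678.50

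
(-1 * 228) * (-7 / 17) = 1596 / 17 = 93.88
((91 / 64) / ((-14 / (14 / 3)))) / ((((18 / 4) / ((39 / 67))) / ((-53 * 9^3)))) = 5078619 / 2144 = 2368.76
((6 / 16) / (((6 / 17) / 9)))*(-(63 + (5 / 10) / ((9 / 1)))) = -19295 / 32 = -602.97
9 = 9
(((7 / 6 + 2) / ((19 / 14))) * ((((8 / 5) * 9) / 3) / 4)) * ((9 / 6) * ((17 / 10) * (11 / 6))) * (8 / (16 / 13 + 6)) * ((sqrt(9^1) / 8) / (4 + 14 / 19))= 323323 / 282000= 1.15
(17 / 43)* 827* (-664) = -9335176 / 43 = -217097.12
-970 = -970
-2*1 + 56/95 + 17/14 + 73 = 96829/1330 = 72.80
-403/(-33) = 403/33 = 12.21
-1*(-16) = 16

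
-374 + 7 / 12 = -373.42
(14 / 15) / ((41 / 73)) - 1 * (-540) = 333122 / 615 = 541.66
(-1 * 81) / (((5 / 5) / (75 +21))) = -7776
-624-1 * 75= -699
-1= -1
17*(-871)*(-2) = 29614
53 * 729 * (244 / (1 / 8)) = 75419424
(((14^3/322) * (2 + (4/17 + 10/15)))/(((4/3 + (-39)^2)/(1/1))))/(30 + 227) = 0.00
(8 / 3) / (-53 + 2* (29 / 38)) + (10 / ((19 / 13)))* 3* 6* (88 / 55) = 5491004 / 27873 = 197.00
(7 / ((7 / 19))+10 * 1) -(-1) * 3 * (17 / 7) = 254 / 7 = 36.29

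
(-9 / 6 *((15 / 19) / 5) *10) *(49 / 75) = -147 / 95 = -1.55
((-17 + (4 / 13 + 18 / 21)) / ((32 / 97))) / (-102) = 139777 / 297024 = 0.47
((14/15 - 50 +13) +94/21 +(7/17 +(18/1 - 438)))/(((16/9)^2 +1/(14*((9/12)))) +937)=-21744558/45315625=-0.48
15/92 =0.16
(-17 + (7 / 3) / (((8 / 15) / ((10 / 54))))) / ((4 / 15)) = -17485 / 288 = -60.71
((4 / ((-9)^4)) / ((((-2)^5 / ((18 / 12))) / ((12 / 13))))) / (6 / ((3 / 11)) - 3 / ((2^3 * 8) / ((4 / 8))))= -32 / 26658801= -0.00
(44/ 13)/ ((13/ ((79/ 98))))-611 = -5057953/ 8281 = -610.79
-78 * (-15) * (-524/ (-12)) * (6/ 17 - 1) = -561990/ 17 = -33058.24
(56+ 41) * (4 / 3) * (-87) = -11252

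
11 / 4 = 2.75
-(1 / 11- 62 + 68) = -67 / 11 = -6.09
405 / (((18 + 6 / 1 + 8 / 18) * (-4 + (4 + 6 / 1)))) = 243 / 88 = 2.76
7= 7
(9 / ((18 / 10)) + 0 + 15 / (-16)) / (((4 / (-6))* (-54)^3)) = 65 / 1679616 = 0.00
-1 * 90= -90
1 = 1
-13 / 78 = -1 / 6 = -0.17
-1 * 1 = -1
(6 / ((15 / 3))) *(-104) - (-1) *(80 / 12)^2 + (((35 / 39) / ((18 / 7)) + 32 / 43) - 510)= -88937369 / 150930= -589.26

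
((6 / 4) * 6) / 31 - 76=-2347 / 31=-75.71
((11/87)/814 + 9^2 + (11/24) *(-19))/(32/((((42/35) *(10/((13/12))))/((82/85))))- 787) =-474723045/5149739032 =-0.09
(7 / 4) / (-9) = -7 / 36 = -0.19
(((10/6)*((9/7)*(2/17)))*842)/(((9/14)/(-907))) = -15273880/51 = -299487.84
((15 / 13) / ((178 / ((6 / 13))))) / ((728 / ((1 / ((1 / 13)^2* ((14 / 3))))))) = 135 / 907088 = 0.00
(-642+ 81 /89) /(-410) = 57057 /36490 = 1.56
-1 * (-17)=17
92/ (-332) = -23/ 83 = -0.28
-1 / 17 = -0.06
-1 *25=-25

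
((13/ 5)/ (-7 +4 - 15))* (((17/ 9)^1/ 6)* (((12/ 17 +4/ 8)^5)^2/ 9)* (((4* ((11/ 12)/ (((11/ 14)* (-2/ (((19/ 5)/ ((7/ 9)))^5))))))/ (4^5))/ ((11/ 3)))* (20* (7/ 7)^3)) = 11665777486618376537258349/ 10263017574112516505600000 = 1.14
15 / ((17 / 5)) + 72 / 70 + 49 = 32392 / 595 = 54.44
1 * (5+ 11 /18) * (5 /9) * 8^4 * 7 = 7239680 /81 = 89378.77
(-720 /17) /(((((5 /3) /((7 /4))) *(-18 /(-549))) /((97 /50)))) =-1118313 /425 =-2631.32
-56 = -56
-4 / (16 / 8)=-2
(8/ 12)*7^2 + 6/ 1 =116/ 3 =38.67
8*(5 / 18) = 20 / 9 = 2.22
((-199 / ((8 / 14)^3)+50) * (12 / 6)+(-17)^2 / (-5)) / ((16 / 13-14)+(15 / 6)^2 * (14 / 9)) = 39140361 / 57040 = 686.19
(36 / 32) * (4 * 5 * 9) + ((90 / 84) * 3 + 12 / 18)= 206.38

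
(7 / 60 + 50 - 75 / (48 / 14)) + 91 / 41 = 149869 / 4920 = 30.46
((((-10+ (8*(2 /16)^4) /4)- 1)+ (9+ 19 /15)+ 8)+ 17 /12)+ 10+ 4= 696847 /30720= 22.68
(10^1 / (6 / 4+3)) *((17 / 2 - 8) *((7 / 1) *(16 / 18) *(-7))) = -3920 / 81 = -48.40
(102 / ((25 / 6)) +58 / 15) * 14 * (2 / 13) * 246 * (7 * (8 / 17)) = 273352576 / 5525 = 49475.58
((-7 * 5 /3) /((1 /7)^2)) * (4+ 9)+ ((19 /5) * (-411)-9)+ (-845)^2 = 10575338 /15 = 705022.53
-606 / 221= -2.74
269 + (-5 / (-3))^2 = 2446 / 9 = 271.78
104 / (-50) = -52 / 25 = -2.08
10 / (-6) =-5 / 3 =-1.67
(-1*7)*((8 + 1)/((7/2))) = -18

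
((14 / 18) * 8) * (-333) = -2072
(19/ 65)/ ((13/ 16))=304/ 845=0.36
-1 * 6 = -6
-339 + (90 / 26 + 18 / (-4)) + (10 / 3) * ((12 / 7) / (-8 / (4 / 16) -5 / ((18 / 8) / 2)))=-2538537 / 7462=-340.20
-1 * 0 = 0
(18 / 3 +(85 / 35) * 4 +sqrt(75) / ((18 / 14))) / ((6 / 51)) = 595 * sqrt(3) / 18 +935 / 7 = 190.83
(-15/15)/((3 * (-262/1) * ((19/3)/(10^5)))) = 50000/2489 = 20.09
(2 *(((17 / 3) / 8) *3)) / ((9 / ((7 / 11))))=119 / 396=0.30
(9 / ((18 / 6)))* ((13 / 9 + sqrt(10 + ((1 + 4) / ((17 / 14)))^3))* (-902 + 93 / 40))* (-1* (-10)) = -323883* sqrt(740690) / 1156 - 467831 / 12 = -280114.43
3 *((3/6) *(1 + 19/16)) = 105/32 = 3.28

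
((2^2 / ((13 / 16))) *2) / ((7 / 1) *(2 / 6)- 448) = -384 / 17381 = -0.02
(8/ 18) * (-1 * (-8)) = 32/ 9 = 3.56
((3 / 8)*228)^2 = 29241 / 4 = 7310.25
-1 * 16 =-16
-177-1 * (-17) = -160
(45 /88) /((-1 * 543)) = -15 /15928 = -0.00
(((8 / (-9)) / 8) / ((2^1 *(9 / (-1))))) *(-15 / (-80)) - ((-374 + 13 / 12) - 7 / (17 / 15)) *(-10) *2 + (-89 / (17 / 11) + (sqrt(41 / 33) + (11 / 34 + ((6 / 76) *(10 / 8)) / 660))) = -5862632081 / 767448 + sqrt(1353) / 33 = -7638.01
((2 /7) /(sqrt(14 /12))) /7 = 2 *sqrt(42) /343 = 0.04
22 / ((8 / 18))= 99 / 2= 49.50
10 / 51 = 0.20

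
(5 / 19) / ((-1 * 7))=-0.04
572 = 572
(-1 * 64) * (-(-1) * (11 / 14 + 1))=-800 / 7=-114.29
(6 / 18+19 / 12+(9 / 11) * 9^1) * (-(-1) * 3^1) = 1225 / 44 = 27.84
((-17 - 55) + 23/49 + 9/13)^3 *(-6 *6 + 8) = 367521510666496/36924979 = 9953194.85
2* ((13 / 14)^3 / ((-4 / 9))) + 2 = -8797 / 5488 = -1.60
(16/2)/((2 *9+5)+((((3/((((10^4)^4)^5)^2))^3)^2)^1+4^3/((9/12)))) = 24000000000000000000000000000000000000000000000000000000000000000000000000000000000000000000000000000000000000000000000000000000000000000000000000000000000000000000000000000000000000000000000000000000000000000000000000000000000000000000000000000000000000000000000000000000000000000000000000000000000000000000000000000000000000000000000000000000000000000000000000000000000000000000000000000000000000000000000000000000000000000000000000000000000000000000000000000000000000000000000000000000000000000000000000000000000000000000000000000000000000000000000000000000000000000000000000000000000000000000000000000000000000000000000000000000000000000000000000000000000000000000000000000000000000000000000000000000000000000000000000000000000000000000000000000000000000000000000000000000000000000000000000000000000000000000000000000000000000000000000000000000000000000000000000000000000000000000000000000000000000000000000000000000000000000000000000000000000000000000000000/325000000000000000000000000000000000000000000000000000000000000000000000000000000000000000000000000000000000000000000000000000000000000000000000000000000000000000000000000000000000000000000000000000000000000000000000000000000000000000000000000000000000000000000000000000000000000000000000000000000000000000000000000000000000000000000000000000000000000000000000000000000000000000000000000000000000000000000000000000000000000000000000000000000000000000000000000000000000000000000000000000000000000000000000000000000000000000000000000000000000000000000000000000000000000000000000000000000000000000000000000000000000000000000000000000000000000000000000000000000000000000000000000000000000000000000000000000000000000000000000000000000000000000000000000000000000000000000000000000000000000000000000000000000000000000000000000000000000000000000000000000000000000000000000000000000000000000000000000000000000000000000000000000000000000000000000000000000000000000000002187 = 0.07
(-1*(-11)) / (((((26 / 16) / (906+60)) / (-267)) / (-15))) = 340457040 / 13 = 26189003.08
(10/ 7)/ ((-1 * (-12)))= 5/ 42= 0.12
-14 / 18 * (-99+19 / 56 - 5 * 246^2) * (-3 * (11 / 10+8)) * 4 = -308490091 / 12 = -25707507.58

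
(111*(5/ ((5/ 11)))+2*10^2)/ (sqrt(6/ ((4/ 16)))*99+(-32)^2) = 181888/ 101669 - 140679*sqrt(6)/ 406676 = 0.94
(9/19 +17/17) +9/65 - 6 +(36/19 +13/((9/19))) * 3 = 309848/3705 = 83.63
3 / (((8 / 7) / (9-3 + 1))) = 147 / 8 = 18.38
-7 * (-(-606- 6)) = -4284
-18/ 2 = -9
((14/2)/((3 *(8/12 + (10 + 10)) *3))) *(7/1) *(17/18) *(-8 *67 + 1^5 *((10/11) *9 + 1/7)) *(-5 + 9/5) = 19340356/46035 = 420.12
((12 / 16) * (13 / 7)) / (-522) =-13 / 4872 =-0.00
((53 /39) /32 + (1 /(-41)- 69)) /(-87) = 0.79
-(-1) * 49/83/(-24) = -49/1992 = -0.02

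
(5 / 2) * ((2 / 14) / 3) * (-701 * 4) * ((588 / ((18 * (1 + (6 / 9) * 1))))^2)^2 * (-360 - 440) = 591158930432 / 15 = 39410595362.13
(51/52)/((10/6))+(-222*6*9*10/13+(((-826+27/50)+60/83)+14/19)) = -1584088657/157700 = -10044.95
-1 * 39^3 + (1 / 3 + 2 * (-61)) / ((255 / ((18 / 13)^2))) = -59319.91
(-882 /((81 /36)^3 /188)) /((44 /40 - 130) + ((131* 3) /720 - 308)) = 18866176 /565515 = 33.36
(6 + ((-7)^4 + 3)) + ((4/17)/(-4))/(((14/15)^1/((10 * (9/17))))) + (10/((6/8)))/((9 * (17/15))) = 43896595/18207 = 2410.97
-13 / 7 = -1.86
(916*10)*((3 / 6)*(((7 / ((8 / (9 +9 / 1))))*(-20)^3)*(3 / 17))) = -101837647.06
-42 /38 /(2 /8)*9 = -756 /19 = -39.79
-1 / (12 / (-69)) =23 / 4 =5.75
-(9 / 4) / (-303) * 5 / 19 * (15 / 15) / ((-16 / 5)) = -75 / 122816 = -0.00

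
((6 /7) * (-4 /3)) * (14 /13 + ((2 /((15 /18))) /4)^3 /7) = -100808 /79625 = -1.27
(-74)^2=5476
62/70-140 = -4869/35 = -139.11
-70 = -70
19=19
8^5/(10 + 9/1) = 32768/19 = 1724.63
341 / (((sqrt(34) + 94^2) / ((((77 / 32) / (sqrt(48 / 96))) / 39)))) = -26257*sqrt(17) / 48718713888 + 58001713*sqrt(2) / 24359356944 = 0.00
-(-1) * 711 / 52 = 711 / 52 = 13.67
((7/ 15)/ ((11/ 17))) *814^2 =477872.27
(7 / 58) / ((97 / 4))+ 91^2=23294467 / 2813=8281.00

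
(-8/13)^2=64/169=0.38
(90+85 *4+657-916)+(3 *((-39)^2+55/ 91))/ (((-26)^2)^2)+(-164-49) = -873073437/ 20792408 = -41.99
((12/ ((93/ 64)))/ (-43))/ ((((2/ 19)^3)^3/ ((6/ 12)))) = -322687697779/ 5332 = -60519073.10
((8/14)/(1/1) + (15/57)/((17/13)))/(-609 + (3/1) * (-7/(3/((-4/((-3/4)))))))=-5241/4384079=-0.00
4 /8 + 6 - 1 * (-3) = 19 /2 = 9.50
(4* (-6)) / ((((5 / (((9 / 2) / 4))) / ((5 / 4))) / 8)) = -54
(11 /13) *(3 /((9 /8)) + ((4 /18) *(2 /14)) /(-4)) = 3685 /1638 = 2.25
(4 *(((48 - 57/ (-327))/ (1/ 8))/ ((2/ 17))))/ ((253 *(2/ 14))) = 9997904/ 27577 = 362.55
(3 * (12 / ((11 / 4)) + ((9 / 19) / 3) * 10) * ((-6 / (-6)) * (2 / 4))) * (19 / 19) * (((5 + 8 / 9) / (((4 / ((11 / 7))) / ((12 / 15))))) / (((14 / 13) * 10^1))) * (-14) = -142623 / 6650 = -21.45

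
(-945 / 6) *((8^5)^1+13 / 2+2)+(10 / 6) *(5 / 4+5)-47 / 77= -1192488746 / 231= -5162288.94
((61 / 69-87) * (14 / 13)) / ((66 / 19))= -790286 / 29601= -26.70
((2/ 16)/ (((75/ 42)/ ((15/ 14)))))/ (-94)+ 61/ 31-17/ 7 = -0.46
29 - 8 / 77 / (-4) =2235 / 77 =29.03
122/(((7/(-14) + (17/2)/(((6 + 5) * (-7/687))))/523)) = -2456531/2939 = -835.84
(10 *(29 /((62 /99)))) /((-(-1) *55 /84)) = 21924 /31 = 707.23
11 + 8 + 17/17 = 20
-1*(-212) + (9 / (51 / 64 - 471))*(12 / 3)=2125804 / 10031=211.92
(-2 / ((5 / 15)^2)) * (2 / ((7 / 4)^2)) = -576 / 49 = -11.76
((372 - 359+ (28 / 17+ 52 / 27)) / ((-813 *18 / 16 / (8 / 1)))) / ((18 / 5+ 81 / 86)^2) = -90018195200 / 12810032369127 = -0.01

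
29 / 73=0.40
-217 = -217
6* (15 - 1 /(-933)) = 90.01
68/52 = 17/13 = 1.31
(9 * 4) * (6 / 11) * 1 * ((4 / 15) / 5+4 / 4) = 5688 / 275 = 20.68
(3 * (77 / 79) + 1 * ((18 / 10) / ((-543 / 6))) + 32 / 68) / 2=4101721 / 2430830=1.69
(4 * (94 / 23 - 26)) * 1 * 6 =-12096 / 23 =-525.91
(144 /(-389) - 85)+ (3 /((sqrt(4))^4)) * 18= -255169 /3112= -82.00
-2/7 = -0.29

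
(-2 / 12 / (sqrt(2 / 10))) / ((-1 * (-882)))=-sqrt(5) / 5292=-0.00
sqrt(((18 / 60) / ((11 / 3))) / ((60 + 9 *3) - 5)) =3 *sqrt(2255) / 4510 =0.03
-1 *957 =-957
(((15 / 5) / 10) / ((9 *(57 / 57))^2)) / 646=1 / 174420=0.00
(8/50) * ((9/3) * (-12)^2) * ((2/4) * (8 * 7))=48384/25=1935.36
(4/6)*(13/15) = 0.58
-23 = -23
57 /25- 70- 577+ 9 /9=-16093 /25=-643.72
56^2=3136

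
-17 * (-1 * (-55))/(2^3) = -935/8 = -116.88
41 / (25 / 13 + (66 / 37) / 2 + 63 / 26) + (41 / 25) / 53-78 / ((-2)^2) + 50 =512211673 / 13353350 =38.36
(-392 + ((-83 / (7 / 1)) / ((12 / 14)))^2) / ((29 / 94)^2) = -15955607 / 7569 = -2108.02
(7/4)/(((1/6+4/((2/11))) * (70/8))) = 6/665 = 0.01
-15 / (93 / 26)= -130 / 31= -4.19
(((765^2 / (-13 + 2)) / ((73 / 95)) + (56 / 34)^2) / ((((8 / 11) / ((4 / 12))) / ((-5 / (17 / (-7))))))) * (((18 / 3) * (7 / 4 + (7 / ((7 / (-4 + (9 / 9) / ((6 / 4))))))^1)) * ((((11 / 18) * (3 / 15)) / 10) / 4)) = 1896.39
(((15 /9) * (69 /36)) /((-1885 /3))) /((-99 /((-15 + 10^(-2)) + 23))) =0.00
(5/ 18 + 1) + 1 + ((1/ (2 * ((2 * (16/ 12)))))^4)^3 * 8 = 721279632604025/ 316659348799488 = 2.28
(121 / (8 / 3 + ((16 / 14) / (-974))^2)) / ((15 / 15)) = 4218525003 / 92970296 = 45.37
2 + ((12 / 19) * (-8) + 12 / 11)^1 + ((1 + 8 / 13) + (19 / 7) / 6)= 0.11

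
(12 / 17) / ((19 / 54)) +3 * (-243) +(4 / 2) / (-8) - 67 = -1026163 / 1292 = -794.24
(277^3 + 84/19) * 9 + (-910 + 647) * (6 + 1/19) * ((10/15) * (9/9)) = 10903209407/57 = 191284375.56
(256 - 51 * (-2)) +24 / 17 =6110 / 17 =359.41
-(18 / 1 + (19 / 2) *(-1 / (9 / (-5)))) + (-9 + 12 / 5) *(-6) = 1469 / 90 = 16.32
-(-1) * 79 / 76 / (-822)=-79 / 62472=-0.00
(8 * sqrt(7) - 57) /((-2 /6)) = 171 - 24 * sqrt(7) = 107.50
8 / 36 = 2 / 9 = 0.22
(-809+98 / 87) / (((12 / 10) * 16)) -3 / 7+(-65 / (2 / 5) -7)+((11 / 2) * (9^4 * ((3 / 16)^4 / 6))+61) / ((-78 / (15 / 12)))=-10614495354317 / 49809457152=-213.10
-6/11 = -0.55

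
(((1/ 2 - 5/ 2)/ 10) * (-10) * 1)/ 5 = 2/ 5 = 0.40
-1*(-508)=508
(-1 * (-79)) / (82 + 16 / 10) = 395 / 418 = 0.94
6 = 6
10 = 10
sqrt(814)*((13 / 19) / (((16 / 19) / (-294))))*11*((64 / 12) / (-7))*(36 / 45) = 8008*sqrt(814) / 5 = 45694.75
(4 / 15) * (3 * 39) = 156 / 5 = 31.20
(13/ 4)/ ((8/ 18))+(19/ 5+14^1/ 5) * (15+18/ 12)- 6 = 8817/ 80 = 110.21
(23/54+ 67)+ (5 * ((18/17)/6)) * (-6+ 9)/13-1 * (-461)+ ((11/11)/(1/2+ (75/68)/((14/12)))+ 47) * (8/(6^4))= 3257084003/6157944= 528.92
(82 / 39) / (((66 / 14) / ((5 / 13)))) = 2870 / 16731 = 0.17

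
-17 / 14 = -1.21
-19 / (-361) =1 / 19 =0.05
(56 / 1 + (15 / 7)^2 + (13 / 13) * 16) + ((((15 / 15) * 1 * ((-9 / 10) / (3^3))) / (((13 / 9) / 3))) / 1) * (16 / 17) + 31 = 107.53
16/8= 2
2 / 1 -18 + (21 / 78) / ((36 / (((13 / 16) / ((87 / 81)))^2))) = -27550517 / 1722368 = -16.00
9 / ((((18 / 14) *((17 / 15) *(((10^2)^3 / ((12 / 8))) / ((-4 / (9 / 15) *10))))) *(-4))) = 0.00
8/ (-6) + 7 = 17/ 3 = 5.67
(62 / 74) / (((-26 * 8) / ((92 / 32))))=-713 / 61568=-0.01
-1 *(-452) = 452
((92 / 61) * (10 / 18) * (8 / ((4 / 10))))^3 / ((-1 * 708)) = -6.65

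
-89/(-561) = 89/561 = 0.16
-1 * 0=0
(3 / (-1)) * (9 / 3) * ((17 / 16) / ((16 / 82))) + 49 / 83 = -514387 / 10624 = -48.42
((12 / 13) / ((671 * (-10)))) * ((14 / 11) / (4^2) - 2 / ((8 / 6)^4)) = 2337 / 30704960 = 0.00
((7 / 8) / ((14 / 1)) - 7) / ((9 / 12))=-37 / 4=-9.25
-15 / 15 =-1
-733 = -733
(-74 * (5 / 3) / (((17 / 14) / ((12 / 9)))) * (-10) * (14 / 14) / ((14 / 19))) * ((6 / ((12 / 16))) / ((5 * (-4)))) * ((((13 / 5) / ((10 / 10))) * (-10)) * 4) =11697920 / 153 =76456.99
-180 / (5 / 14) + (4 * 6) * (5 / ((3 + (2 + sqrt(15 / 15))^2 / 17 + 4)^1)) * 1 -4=-7873 / 16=-492.06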